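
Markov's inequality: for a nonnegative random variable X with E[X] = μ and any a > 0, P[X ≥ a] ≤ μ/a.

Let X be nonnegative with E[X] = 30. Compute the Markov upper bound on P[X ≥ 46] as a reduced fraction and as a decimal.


μ = E[X] = 30, a = 46.
Markov: P[X ≥ 46] ≤ μ/a = (30)/46 = 15/23.
Numerically: ≈ 0.65217.
(Since a = 46 > μ = 30.00000, the bound 15/23 is < 1 and informative.)

P[X ≥ 46] ≤ 15/23 ≈ 0.65217.


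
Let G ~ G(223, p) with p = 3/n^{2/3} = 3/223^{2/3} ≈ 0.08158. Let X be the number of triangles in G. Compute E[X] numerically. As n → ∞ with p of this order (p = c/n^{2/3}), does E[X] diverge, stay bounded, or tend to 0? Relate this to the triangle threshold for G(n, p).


Number of potential triangles: C(223, 3) = 1823471.
Each occurs with probability p³ ≈ (0.08158)³ ≈ 5.4294275e-04.
By linearity: E[X] = C(223, 3)·p³ ≈ 1823471 · 5.4294275e-04 ≈ 990.04036.
Since α = 2/3 < 1, p = c/n^{2/3} ≫ 1/n is above the triangle threshold p ~ 1/n. Asymptotically E[X] ~ (c³/6)·n^{3(1−α)} = (3³/6)·n^{1} → ∞; triangles are abundant w.h.p.

E[X] ≈ 990.04036; in regime p = Θ(1/n^{2/3}) E[X] diverges (above the triangle threshold p ~ 1/n).


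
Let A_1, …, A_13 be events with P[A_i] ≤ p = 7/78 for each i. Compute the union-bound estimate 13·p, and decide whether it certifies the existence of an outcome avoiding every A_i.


Union bound: P[∪_{i=1}^{13} A_i] ≤ Σ_i P[A_i] ≤ 13·p = 13·(7/78) = 7/6.
Numerically: 7/6 ≈ 1.166667.
Is 7/6 < 1? NO.
Since the bound 7/6 is ≥ 1, the union bound is uninformative here; it does NOT by itself certify existence.

13·p = 7/6 ≈ 1.166667; existence NOT certified by the union bound.


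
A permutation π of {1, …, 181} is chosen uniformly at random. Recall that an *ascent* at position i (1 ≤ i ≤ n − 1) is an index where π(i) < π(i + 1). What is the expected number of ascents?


Write X = Σ X_I over i = 1, …, 180, with X_I the indicator of one ascent.
There are 180 indicators.
For each fixed i, the pair (π(i), π(i+1)) is a uniformly random ordered pair of distinct values from {1, …, 181}; by symmetry P[π(i) < π(i+1)] = 1/2.
By linearity: E[X] = 180 · (1/2) = (181 − 1) · (1/2) = 90 ≈ 90.0000.

E[X] = 90 = 90.0000.


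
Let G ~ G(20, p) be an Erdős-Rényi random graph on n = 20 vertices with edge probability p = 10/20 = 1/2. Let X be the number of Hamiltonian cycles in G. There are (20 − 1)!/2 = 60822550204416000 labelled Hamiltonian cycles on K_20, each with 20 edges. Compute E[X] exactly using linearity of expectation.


K_20 has (20 − 1)!/2 = 60822550204416000 labelled Hamiltonian cycles.
For each such Hamiltonian cycle H, let X_H = 1 if all 20 edges of H are present in G. Then P[X_H = 1] = p^{20} = (1/2)^{20} = 1/1048576.
Summing the indicators: E[X] = Σ_H E[X_H] = 60822550204416000 · p^{20} = 60822550204416000 · 1/1048576 = 1856156927625/32.
Numerically: E[X] ≈ 5.80049e+10.

E[X] = 60822550204416000 · (1/2)^{20} = 1856156927625/32 ≈ 5.80049e+10.


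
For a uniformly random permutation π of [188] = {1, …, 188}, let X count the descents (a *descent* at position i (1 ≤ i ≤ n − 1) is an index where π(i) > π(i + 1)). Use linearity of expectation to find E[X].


Write X = Σ X_I over i = 1, …, 187, with X_I the indicator of one descent.
There are 187 indicators.
For each fixed i, the pair (π(i), π(i+1)) is a uniformly random ordered pair of distinct values from {1, …, 188}; by symmetry P[π(i) > π(i+1)] = 1/2.
By linearity: E[X] = 187 · (1/2) = (188 − 1) · (1/2) = 187/2 ≈ 93.500.

E[X] = 187/2 = 93.500.


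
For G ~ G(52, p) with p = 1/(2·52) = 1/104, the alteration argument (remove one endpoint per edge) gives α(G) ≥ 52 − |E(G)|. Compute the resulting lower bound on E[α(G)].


E[|E(G)|] = C(52, 2)·p = 1326 · (1/104) = 51/4.
E[α(G)] ≥ n − E[|E(G)|] = 52 − 51/4 = 157/4.
Numerically: ≈ 39.250000.
(This is only a lower bound; the true E[α(G)] may be larger.)

E[α(G)] ≥ 157/4 ≈ 39.250000.


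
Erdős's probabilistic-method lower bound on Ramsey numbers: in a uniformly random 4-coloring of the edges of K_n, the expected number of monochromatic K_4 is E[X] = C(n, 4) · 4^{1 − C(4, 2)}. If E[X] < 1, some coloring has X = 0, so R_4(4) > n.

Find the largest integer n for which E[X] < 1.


We need C(n, 4) · 4^{1 − 6} < 1, i.e. C(n, 4) < 4^{6 − 1} = 1024.
Check values of n near the boundary:
  n = 11: C(11, 4) = 330; 330 < 1024? YES
  n = 12: C(12, 4) = 495; 495 < 1024? YES
  n = 13: C(13, 4) = 715; 715 < 1024? YES
  n = 14: C(14, 4) = 1001; 1001 < 1024? YES
  n = 15: C(15, 4) = 1365; 1365 < 1024? NO
  n = 16: C(16, 4) = 1820; 1820 < 1024? NO
  n = 17: C(17, 4) = 2380; 2380 < 1024? NO
The largest n with C(n, 4) < 1024 is n = 14 (where E[X] = 1001/1024 ≈ 0.977539). Hence R_4(4) > 14, i.e. R_4(4) ≥ 15.

Largest n = 14; hence R_4(4) > 14.


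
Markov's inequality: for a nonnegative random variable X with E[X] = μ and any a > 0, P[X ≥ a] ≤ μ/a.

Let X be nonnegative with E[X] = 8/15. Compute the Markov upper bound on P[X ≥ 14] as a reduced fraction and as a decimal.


μ = E[X] = 8/15, a = 14.
Markov: P[X ≥ 14] ≤ μ/a = (8/15)/14 = 4/105.
Numerically: ≈ 0.038095.
(Since a = 14 > μ = 0.533333, the bound 4/105 is < 1 and informative.)

P[X ≥ 14] ≤ 4/105 ≈ 0.038095.


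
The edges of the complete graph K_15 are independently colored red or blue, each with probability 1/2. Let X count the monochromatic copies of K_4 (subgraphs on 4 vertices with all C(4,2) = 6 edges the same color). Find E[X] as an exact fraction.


Let X = Σ_S X_S over the C(15, 4) = 1365 subsets S of size 4, where X_S = 1 if the K_4 on S is monochromatic.
For a fixed S, the K_4 on S has C(4, 2) = 6 edges. P[all 6 edges red] = (1/2)^6, and likewise for blue, so P[monochromatic] = 2·(1/2)^6 = 2^{1 − 6} = 1/32.
Summing: E[X] = C(15, 4) · 2^{1 − 6} = 1365 · 1/32 = 1365/32.
Numerically: E[X] ≈ 42.65625.

E[X] = C(15,4)·2^(1−C(4,2)) = 1365/32 ≈ 42.65625.


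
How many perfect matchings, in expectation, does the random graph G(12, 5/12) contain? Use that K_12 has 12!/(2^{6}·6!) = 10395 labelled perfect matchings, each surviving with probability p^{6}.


K_12 has 12!/(2^{6}·6!) = 10395 labelled perfect matchings.
For each such perfect matching H, let X_H = 1 if all 6 edges of H are present in G. Then P[X_H = 1] = p^{6} = (5/12)^{6} = 15625/2985984.
Summing the indicators: E[X] = Σ_H E[X_H] = 10395 · p^{6} = 10395 · 15625/2985984 = 6015625/110592.
Numerically: E[X] ≈ 54.3948.

E[X] = 10395 · (5/12)^{6} = 6015625/110592 ≈ 54.3948.


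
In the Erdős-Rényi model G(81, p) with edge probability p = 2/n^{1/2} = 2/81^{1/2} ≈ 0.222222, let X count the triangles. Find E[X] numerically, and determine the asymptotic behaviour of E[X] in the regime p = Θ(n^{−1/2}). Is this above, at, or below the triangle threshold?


Number of potential triangles: C(81, 3) = 85320.
Each occurs with probability p³ ≈ (0.222222)³ ≈ 1.09739369e-02.
By linearity: E[X] = C(81, 3)·p³ ≈ 85320 · 1.09739369e-02 ≈ 936.296296.
Since α = 1/2 < 1, p = c/n^{1/2} ≫ 1/n is above the triangle threshold p ~ 1/n. Asymptotically E[X] ~ (c³/6)·n^{3(1−α)} = (2³/6)·n^{1.5} → ∞; triangles are abundant w.h.p.

E[X] ≈ 936.296296; in regime p = Θ(1/n^{1/2}) E[X] diverges (above the triangle threshold p ~ 1/n).


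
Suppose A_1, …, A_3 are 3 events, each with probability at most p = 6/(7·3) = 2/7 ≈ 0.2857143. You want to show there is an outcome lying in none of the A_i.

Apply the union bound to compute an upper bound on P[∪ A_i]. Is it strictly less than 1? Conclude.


Union bound: P[∪_{i=1}^{3} A_i] ≤ Σ_i P[A_i] ≤ 3·p = 3·(2/7) = 6/7.
Numerically: 6/7 ≈ 0.8571429.
Is 6/7 < 1? YES.
Since P[∪ A_i] ≤ 6/7 < 1, the complement has P[∩ A_i^c] ≥ 1 − 6/7 = 1/7 > 0, so some outcome avoids every A_i.

3·p = 6/7 ≈ 0.8571429; existence CERTIFIED by the union bound.


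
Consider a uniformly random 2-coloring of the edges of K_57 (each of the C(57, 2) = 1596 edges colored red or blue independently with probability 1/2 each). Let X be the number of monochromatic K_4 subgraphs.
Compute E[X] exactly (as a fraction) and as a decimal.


Let X = Σ_S X_S over the C(57, 4) = 395010 subsets S of size 4, where X_S = 1 if the K_4 on S is monochromatic.
For a fixed S, the K_4 on S has C(4, 2) = 6 edges. P[all 6 edges red] = (1/2)^6, and likewise for blue, so P[monochromatic] = 2·(1/2)^6 = 2^{1 − 6} = 1/32.
Summing: E[X] = C(57, 4) · 2^{1 − 6} = 395010 · 1/32 = 197505/16.
Numerically: E[X] ≈ 12344.06250.

E[X] = C(57,4)·2^(1−C(4,2)) = 197505/16 ≈ 12344.06250.


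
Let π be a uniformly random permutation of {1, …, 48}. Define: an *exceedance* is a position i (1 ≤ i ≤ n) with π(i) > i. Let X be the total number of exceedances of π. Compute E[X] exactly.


Write X = Σ_{i=1}^{48} X_i, where X_i = 1_{π(i) > i}.
For each fixed i, π(i) is uniform over {1, …, 48} (marginal of a uniform permutation), so P[π(i) > i] = (n − i)/n. Summing: Σ_{i=1}^{48} (n − i)/n = (0 + 1 + … + 47)/48 = 48(48 − 1)/(2·48) = (48 − 1)/2.
Hence E[X] = Σ_{i=1}^{48} (48 − i)/48 = 47/2 ≈ 23.5000.

E[X] = 47/2 = 23.5000.


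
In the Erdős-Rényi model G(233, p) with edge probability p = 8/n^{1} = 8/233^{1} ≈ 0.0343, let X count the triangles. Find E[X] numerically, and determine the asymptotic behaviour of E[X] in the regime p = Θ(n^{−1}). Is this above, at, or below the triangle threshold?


Number of potential triangles: C(233, 3) = 2081156.
Each occurs with probability p³ ≈ (0.0343)³ ≈ 4.04764e-05.
By linearity: E[X] = C(233, 3)·p³ ≈ 2081156 · 4.04764e-05 ≈ 84.238.
Here α = 1, so p = 8/n is exactly at the triangle threshold p ~ 1/n. Asymptotically E[X] → c³/6 = 8³/6 = 256/3 ≈ 85.333, a bounded constant. In this regime the triangle count is asymptotically Poisson(c³/6).

E[X] ≈ 84.238; in regime p = Θ(1/n^{1}) E[X] stays bounded (at the triangle threshold p ~ 1/n).


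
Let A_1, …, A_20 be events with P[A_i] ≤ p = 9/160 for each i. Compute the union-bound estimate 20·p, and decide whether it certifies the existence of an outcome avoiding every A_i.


Union bound: P[∪_{i=1}^{20} A_i] ≤ Σ_i P[A_i] ≤ 20·p = 20·(9/160) = 9/8.
Numerically: 9/8 ≈ 1.1250000.
Is 9/8 < 1? NO.
Since the bound 9/8 is ≥ 1, the union bound is uninformative here; it does NOT by itself certify existence.

20·p = 9/8 ≈ 1.1250000; existence NOT certified by the union bound.


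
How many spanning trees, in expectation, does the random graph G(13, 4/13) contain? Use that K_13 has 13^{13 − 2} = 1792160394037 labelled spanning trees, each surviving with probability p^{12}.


K_13 has 13^{13 − 2} = 1792160394037 labelled spanning trees.
For each such spanning tree H, let X_H = 1 if all 12 edges of H are present in G. Then P[X_H = 1] = p^{12} = (4/13)^{12} = 16777216/23298085122481.
By linearity of expectation: E[X] = Σ_H E[X_H] = 1792160394037 · p^{12} = 1792160394037 · 16777216/23298085122481 = 16777216/13.
Numerically: E[X] ≈ 1.29e+06.

E[X] = 1792160394037 · (4/13)^{12} = 16777216/13 ≈ 1.29e+06.


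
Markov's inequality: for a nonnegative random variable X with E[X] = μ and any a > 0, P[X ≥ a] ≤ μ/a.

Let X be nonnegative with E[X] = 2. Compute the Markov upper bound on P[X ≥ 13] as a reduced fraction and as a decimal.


μ = E[X] = 2, a = 13.
Markov: P[X ≥ 13] ≤ μ/a = (2)/13 = 2/13.
Numerically: ≈ 0.15385.
(Since a = 13 > μ = 2.00000, the bound 2/13 is < 1 and informative.)

P[X ≥ 13] ≤ 2/13 ≈ 0.15385.


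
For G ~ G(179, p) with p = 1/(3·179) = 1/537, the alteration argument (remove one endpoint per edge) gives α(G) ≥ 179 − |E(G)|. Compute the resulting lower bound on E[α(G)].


E[|E(G)|] = C(179, 2)·p = 15931 · (1/537) = 89/3.
E[α(G)] ≥ n − E[|E(G)|] = 179 − 89/3 = 448/3.
Numerically: ≈ 149.333.
(This is only a lower bound; the true E[α(G)] may be larger.)

E[α(G)] ≥ 448/3 ≈ 149.333.


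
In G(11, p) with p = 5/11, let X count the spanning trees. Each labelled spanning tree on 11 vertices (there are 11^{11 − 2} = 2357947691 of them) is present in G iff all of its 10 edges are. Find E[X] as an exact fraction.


K_11 has 11^{11 − 2} = 2357947691 labelled spanning trees.
For each such spanning tree H, let X_H = 1 if all 10 edges of H are present in G. Then P[X_H = 1] = p^{10} = (5/11)^{10} = 9765625/25937424601.
By linearity: E[X] = Σ_H E[X_H] = 2357947691 · p^{10} = 2357947691 · 9765625/25937424601 = 9765625/11.
Numerically: E[X] ≈ 8.878e+05.

E[X] = 2357947691 · (5/11)^{10} = 9765625/11 ≈ 8.878e+05.


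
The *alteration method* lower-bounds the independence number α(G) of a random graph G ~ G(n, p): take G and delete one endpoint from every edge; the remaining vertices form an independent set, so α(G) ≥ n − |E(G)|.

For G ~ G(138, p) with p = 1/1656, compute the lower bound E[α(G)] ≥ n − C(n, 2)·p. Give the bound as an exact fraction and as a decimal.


E[|E(G)|] = C(138, 2)·p = 9453 · (1/1656) = 137/24.
E[α(G)] ≥ n − E[|E(G)|] = 138 − 137/24 = 3175/24.
Numerically: ≈ 132.2917.
(This is only a lower bound; the true E[α(G)] may be larger.)

E[α(G)] ≥ 3175/24 ≈ 132.2917.


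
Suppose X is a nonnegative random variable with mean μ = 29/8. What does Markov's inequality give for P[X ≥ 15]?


μ = E[X] = 29/8, a = 15.
Markov: P[X ≥ 15] ≤ μ/a = (29/8)/15 = 29/120.
Numerically: ≈ 0.24167.
(Since a = 15 > μ = 3.62500, the bound 29/120 is < 1 and informative.)

P[X ≥ 15] ≤ 29/120 ≈ 0.24167.


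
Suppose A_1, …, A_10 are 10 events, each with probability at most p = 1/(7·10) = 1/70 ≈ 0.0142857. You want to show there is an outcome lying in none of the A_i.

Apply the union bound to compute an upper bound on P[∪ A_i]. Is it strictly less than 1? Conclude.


Union bound: P[∪_{i=1}^{10} A_i] ≤ Σ_i P[A_i] ≤ 10·p = 10·(1/70) = 1/7.
Numerically: 1/7 ≈ 0.1428571.
Is 1/7 < 1? YES.
Since P[∪ A_i] ≤ 1/7 < 1, the complement has P[∩ A_i^c] ≥ 1 − 1/7 = 6/7 > 0, so some outcome avoids every A_i.

10·p = 1/7 ≈ 0.1428571; existence CERTIFIED by the union bound.


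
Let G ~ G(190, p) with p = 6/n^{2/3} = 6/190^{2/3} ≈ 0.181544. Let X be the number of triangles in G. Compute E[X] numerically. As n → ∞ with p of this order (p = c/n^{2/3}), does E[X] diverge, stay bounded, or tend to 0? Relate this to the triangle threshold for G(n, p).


Number of potential triangles: C(190, 3) = 1125180.
Each occurs with probability p³ ≈ (0.181544)³ ≈ 5.98337950e-03.
By linearity: E[X] = C(190, 3)·p³ ≈ 1125180 · 5.98337950e-03 ≈ 6732.378947.
Since α = 2/3 < 1, p = c/n^{2/3} ≫ 1/n is above the triangle threshold p ~ 1/n. Asymptotically E[X] ~ (c³/6)·n^{3(1−α)} = (6³/6)·n^{1} → ∞; triangles are abundant w.h.p.

E[X] ≈ 6732.378947; in regime p = Θ(1/n^{2/3}) E[X] diverges (above the triangle threshold p ~ 1/n).


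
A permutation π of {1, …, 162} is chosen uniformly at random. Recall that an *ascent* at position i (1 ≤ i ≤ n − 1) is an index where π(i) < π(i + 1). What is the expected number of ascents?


Write X = Σ X_I over i = 1, …, 161, with X_I the indicator of one ascent.
There are 161 indicators.
For each fixed i, the pair (π(i), π(i+1)) is a uniformly random ordered pair of distinct values from {1, …, 162}; by symmetry P[π(i) < π(i+1)] = 1/2.
By linearity: E[X] = 161 · (1/2) = (162 − 1) · (1/2) = 161/2 ≈ 80.50000.

E[X] = 161/2 = 80.50000.


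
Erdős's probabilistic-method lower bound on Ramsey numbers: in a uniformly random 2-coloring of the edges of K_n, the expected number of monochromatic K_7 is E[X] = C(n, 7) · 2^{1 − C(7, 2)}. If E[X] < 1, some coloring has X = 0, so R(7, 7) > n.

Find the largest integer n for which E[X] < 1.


We need C(n, 7) · 2^{1 − 21} < 1, i.e. C(n, 7) < 2^{21 − 1} = 1048576.
Check values of n near the boundary:
  n = 21: C(21, 7) = 116280; 116280 < 1048576? YES
  n = 22: C(22, 7) = 170544; 170544 < 1048576? YES
  n = 23: C(23, 7) = 245157; 245157 < 1048576? YES
  n = 24: C(24, 7) = 346104; 346104 < 1048576? YES
  n = 25: C(25, 7) = 480700; 480700 < 1048576? YES
  n = 26: C(26, 7) = 657800; 657800 < 1048576? YES
  n = 27: C(27, 7) = 888030; 888030 < 1048576? YES
  n = 28: C(28, 7) = 1184040; 1184040 < 1048576? NO
  n = 29: C(29, 7) = 1560780; 1560780 < 1048576? NO
  n = 30: C(30, 7) = 2035800; 2035800 < 1048576? NO
The largest n with C(n, 7) < 1048576 is n = 27 (where E[X] = 444015/524288 ≈ 0.8468914). Hence R(7, 7) > 27, i.e. R(7, 7) ≥ 28.

Largest n = 27; hence R(7, 7) > 27.


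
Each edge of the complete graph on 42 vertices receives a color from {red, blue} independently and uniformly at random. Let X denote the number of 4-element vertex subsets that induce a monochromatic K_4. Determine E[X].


Let X = Σ_S X_S over the C(42, 4) = 111930 subsets S of size 4, where X_S = 1 if the K_4 on S is monochromatic.
For a fixed S, the K_4 on S has C(4, 2) = 6 edges. P[all 6 edges red] = (1/2)^6, and likewise for blue, so P[monochromatic] = 2·(1/2)^6 = 2^{1 − 6} = 1/32.
By linearity of expectation: E[X] = C(42, 4) · 2^{1 − 6} = 111930 · 1/32 = 55965/16.
Numerically: E[X] ≈ 3497.812500.

E[X] = C(42,4)·2^(1−C(4,2)) = 55965/16 ≈ 3497.812500.


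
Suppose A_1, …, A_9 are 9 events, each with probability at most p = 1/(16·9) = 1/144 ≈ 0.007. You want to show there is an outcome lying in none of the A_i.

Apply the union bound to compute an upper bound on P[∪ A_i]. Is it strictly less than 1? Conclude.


Union bound: P[∪_{i=1}^{9} A_i] ≤ Σ_i P[A_i] ≤ 9·p = 9·(1/144) = 1/16.
Numerically: 1/16 ≈ 0.062.
Is 1/16 < 1? YES.
Since P[∪ A_i] ≤ 1/16 < 1, the complement has P[∩ A_i^c] ≥ 1 − 1/16 = 15/16 > 0, so some outcome avoids every A_i.

9·p = 1/16 ≈ 0.062; existence CERTIFIED by the union bound.


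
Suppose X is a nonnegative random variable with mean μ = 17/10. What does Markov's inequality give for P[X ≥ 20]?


μ = E[X] = 17/10, a = 20.
Markov: P[X ≥ 20] ≤ μ/a = (17/10)/20 = 17/200.
Numerically: ≈ 0.085.
(Since a = 20 > μ = 1.700, the bound 17/200 is < 1 and informative.)

P[X ≥ 20] ≤ 17/200 ≈ 0.085.


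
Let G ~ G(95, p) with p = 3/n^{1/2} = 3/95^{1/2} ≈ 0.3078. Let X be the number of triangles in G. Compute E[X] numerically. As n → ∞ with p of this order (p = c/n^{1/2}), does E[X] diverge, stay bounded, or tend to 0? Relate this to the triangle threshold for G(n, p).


Number of potential triangles: C(95, 3) = 138415.
Each occurs with probability p³ ≈ (0.3078)³ ≈ 2.915938e-02.
By linearity: E[X] = C(95, 3)·p³ ≈ 138415 · 2.915938e-02 ≈ 4036.0962.
Since α = 1/2 < 1, p = c/n^{1/2} ≫ 1/n is above the triangle threshold p ~ 1/n. Asymptotically E[X] ~ (c³/6)·n^{3(1−α)} = (3³/6)·n^{1.5} → ∞; triangles are abundant w.h.p.

E[X] ≈ 4036.0962; in regime p = Θ(1/n^{1/2}) E[X] diverges (above the triangle threshold p ~ 1/n).


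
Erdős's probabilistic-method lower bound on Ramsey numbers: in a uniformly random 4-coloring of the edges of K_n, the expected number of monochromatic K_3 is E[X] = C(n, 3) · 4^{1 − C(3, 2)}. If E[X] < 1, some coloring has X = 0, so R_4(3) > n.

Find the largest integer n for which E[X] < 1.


We need C(n, 3) · 4^{1 − 3} < 1, i.e. C(n, 3) < 4^{3 − 1} = 16.
Check values of n near the boundary:
  n = 3: C(3, 3) = 1; 1 < 16? YES
  n = 4: C(4, 3) = 4; 4 < 16? YES
  n = 5: C(5, 3) = 10; 10 < 16? YES
  n = 6: C(6, 3) = 20; 20 < 16? NO
The largest n with C(n, 3) < 16 is n = 5 (where E[X] = 5/8 ≈ 0.625000). Hence R_4(3) > 5, i.e. R_4(3) ≥ 6.

Largest n = 5; hence R_4(3) > 5.


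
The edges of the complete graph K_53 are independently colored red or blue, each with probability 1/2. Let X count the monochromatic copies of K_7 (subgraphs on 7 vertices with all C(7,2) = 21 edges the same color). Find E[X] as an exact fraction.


Let X = Σ_S X_S over the C(53, 7) = 154143080 subsets S of size 7, where X_S = 1 if the K_7 on S is monochromatic.
For a fixed S, the K_7 on S has C(7, 2) = 21 edges. P[all 21 edges red] = (1/2)^21, and likewise for blue, so P[monochromatic] = 2·(1/2)^21 = 2^{1 − 21} = 1/1048576.
By linearity: E[X] = C(53, 7) · 2^{1 − 21} = 154143080 · 1/1048576 = 19267885/131072.
Numerically: E[X] ≈ 147.00230.

E[X] = C(53,7)·2^(1−C(7,2)) = 19267885/131072 ≈ 147.00230.


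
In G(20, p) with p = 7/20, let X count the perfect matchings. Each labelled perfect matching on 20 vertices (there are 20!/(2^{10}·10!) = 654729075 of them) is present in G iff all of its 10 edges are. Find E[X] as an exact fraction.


K_20 has 20!/(2^{10}·10!) = 654729075 labelled perfect matchings.
For each such perfect matching H, let X_H = 1 if all 10 edges of H are present in G. Then P[X_H = 1] = p^{10} = (7/20)^{10} = 282475249/10240000000000.
Summing the indicators: E[X] = Σ_H E[X_H] = 654729075 · p^{10} = 654729075 · 282475249/10240000000000 = 7397790339526587/409600000000.
Numerically: E[X] ≈ 1.81e+04.

E[X] = 654729075 · (7/20)^{10} = 7397790339526587/409600000000 ≈ 1.81e+04.


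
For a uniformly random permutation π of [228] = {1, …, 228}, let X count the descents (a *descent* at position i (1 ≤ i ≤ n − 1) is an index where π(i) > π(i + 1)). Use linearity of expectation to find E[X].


Write X = Σ X_I over i = 1, …, 227, with X_I the indicator of one descent.
There are 227 indicators.
For each fixed i, the pair (π(i), π(i+1)) is a uniformly random ordered pair of distinct values from {1, …, 228}; by symmetry P[π(i) > π(i+1)] = 1/2.
By linearity: E[X] = 227 · (1/2) = (228 − 1) · (1/2) = 227/2 ≈ 113.5000.

E[X] = 227/2 = 113.5000.


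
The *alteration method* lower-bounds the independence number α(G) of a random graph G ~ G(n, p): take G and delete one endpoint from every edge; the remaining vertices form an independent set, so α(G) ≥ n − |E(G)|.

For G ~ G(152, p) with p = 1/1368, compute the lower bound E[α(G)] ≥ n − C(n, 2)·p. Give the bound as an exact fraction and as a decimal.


E[|E(G)|] = C(152, 2)·p = 11476 · (1/1368) = 151/18.
E[α(G)] ≥ n − E[|E(G)|] = 152 − 151/18 = 2585/18.
Numerically: ≈ 143.61111.
(This is only a lower bound; the true E[α(G)] may be larger.)

E[α(G)] ≥ 2585/18 ≈ 143.61111.


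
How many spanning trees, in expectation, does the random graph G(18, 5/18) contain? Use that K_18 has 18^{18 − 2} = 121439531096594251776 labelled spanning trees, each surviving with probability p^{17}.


K_18 has 18^{18 − 2} = 121439531096594251776 labelled spanning trees.
For each such spanning tree H, let X_H = 1 if all 17 edges of H are present in G. Then P[X_H = 1] = p^{17} = (5/18)^{17} = 762939453125/2185911559738696531968.
Summing the indicators: E[X] = Σ_H E[X_H] = 121439531096594251776 · p^{17} = 121439531096594251776 · 762939453125/2185911559738696531968 = 762939453125/18.
Numerically: E[X] ≈ 4.2386e+10.

E[X] = 121439531096594251776 · (5/18)^{17} = 762939453125/18 ≈ 4.2386e+10.


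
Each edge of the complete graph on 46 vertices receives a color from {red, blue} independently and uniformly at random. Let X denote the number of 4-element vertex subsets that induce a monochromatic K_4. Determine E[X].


Let X = Σ_S X_S over the C(46, 4) = 163185 subsets S of size 4, where X_S = 1 if the K_4 on S is monochromatic.
For a fixed S, the K_4 on S has C(4, 2) = 6 edges. P[all 6 edges red] = (1/2)^6, and likewise for blue, so P[monochromatic] = 2·(1/2)^6 = 2^{1 − 6} = 1/32.
Summing: E[X] = C(46, 4) · 2^{1 − 6} = 163185 · 1/32 = 163185/32.
Numerically: E[X] ≈ 5099.531250.

E[X] = C(46,4)·2^(1−C(4,2)) = 163185/32 ≈ 5099.531250.


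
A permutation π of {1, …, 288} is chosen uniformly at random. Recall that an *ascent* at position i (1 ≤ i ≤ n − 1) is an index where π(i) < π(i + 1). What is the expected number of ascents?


Write X = Σ X_I over i = 1, …, 287, with X_I the indicator of one ascent.
There are 287 indicators.
For each fixed i, the pair (π(i), π(i+1)) is a uniformly random ordered pair of distinct values from {1, …, 288}; by symmetry P[π(i) < π(i+1)] = 1/2.
By linearity: E[X] = 287 · (1/2) = (288 − 1) · (1/2) = 287/2 ≈ 143.500000.

E[X] = 287/2 = 143.500000.


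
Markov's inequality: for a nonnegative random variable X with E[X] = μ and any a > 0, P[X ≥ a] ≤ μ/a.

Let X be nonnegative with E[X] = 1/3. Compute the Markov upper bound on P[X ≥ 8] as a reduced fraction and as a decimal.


μ = E[X] = 1/3, a = 8.
Markov: P[X ≥ 8] ≤ μ/a = (1/3)/8 = 1/24.
Numerically: ≈ 0.042.
(Since a = 8 > μ = 0.333, the bound 1/24 is < 1 and informative.)

P[X ≥ 8] ≤ 1/24 ≈ 0.042.


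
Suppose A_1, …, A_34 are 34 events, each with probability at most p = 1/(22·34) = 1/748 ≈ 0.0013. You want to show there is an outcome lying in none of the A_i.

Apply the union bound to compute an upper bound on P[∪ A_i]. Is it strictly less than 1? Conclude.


Union bound: P[∪_{i=1}^{34} A_i] ≤ Σ_i P[A_i] ≤ 34·p = 34·(1/748) = 1/22.
Numerically: 1/22 ≈ 0.0455.
Is 1/22 < 1? YES.
Since P[∪ A_i] ≤ 1/22 < 1, the complement has P[∩ A_i^c] ≥ 1 − 1/22 = 21/22 > 0, so some outcome avoids every A_i.

34·p = 1/22 ≈ 0.0455; existence CERTIFIED by the union bound.


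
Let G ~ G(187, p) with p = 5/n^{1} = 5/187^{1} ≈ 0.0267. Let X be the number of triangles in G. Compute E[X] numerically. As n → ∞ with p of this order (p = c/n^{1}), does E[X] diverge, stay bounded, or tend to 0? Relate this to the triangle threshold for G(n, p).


Number of potential triangles: C(187, 3) = 1072445.
Each occurs with probability p³ ≈ (0.0267)³ ≈ 1.91155e-05.
By linearity: E[X] = C(187, 3)·p³ ≈ 1072445 · 1.91155e-05 ≈ 20.500.
Here α = 1, so p = 5/n is exactly at the triangle threshold p ~ 1/n. Asymptotically E[X] → c³/6 = 5³/6 = 125/6 ≈ 20.833, a bounded constant. In this regime the triangle count is asymptotically Poisson(c³/6).

E[X] ≈ 20.500; in regime p = Θ(1/n^{1}) E[X] stays bounded (at the triangle threshold p ~ 1/n).


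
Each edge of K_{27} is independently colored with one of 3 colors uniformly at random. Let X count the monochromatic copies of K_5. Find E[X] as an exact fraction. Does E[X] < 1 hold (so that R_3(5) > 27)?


E[X] = C(27, 5) · 3^{1 − 10} = 80730 · 3^{−9} = 80730/19683.
As a reduced fraction: E[X] = 2990/729 ≈ 4.10151.
Is E[X] < 1? NO.
Since E[X] ≥ 1, the first-moment bound is inconclusive at n = 27; it does NOT by itself certify R_3(5) > 27.

E[X] = 2990/729 ≈ 4.10151; E[X] ≥ 1; first-moment method inconclusive here.


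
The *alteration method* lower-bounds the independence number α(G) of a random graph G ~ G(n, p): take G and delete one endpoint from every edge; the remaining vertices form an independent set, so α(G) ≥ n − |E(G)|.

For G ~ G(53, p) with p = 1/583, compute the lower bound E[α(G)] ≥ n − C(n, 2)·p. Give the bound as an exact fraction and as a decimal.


E[|E(G)|] = C(53, 2)·p = 1378 · (1/583) = 26/11.
E[α(G)] ≥ n − E[|E(G)|] = 53 − 26/11 = 557/11.
Numerically: ≈ 50.636364.
(This is only a lower bound; the true E[α(G)] may be larger.)

E[α(G)] ≥ 557/11 ≈ 50.636364.


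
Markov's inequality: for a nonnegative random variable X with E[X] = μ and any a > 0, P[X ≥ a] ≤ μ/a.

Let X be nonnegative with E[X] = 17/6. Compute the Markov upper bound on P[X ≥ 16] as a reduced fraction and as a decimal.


μ = E[X] = 17/6, a = 16.
Markov: P[X ≥ 16] ≤ μ/a = (17/6)/16 = 17/96.
Numerically: ≈ 0.177083.
(Since a = 16 > μ = 2.833333, the bound 17/96 is < 1 and informative.)

P[X ≥ 16] ≤ 17/96 ≈ 0.177083.


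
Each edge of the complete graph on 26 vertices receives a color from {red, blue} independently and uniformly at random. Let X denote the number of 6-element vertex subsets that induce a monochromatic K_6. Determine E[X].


Let X = Σ_S X_S over the C(26, 6) = 230230 subsets S of size 6, where X_S = 1 if the K_6 on S is monochromatic.
For a fixed S, the K_6 on S has C(6, 2) = 15 edges. P[all 15 edges red] = (1/2)^15, and likewise for blue, so P[monochromatic] = 2·(1/2)^15 = 2^{1 − 15} = 1/16384.
By linearity of expectation: E[X] = C(26, 6) · 2^{1 − 15} = 230230 · 1/16384 = 115115/8192.
Numerically: E[X] ≈ 14.052.

E[X] = C(26,6)·2^(1−C(6,2)) = 115115/8192 ≈ 14.052.


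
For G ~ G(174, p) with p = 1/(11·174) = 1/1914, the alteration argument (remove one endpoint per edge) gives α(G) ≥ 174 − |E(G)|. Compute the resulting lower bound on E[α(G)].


E[|E(G)|] = C(174, 2)·p = 15051 · (1/1914) = 173/22.
E[α(G)] ≥ n − E[|E(G)|] = 174 − 173/22 = 3655/22.
Numerically: ≈ 166.136364.
(This is only a lower bound; the true E[α(G)] may be larger.)

E[α(G)] ≥ 3655/22 ≈ 166.136364.


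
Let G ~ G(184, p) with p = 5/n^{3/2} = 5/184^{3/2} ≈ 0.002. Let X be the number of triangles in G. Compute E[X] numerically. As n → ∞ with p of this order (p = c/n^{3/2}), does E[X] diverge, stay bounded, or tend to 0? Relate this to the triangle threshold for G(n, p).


Number of potential triangles: C(184, 3) = 1021384.
Each occurs with probability p³ ≈ (0.002)³ ≈ 8.03951e-09.
By linearity: E[X] = C(184, 3)·p³ ≈ 1021384 · 8.03951e-09 ≈ 0.008.
Since α = 3/2 > 1, p = c/n^{3/2} = o(1/n) is below the triangle threshold p ~ 1/n. Asymptotically E[X] ~ (c³/6)·n^{3(1−α)} = (5³/6)·n^{-1.5} → 0, so by Markov's inequality G has no triangles w.h.p.

E[X] ≈ 0.008; in regime p = Θ(1/n^{3/2}) E[X] tends to 0 (below the triangle threshold p ~ 1/n).


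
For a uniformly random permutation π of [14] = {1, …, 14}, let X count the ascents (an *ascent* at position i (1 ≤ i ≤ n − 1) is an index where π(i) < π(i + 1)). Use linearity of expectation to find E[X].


Write X = Σ X_I over i = 1, …, 13, with X_I the indicator of one ascent.
There are 13 indicators.
For each fixed i, the pair (π(i), π(i+1)) is a uniformly random ordered pair of distinct values from {1, …, 14}; by symmetry P[π(i) < π(i+1)] = 1/2.
By linearity: E[X] = 13 · (1/2) = (14 − 1) · (1/2) = 13/2 ≈ 6.500.

E[X] = 13/2 = 6.500.


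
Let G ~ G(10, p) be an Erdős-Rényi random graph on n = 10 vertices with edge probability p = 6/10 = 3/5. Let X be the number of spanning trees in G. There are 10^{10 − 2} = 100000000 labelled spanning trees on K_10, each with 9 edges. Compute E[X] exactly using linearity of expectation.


K_10 has 10^{10 − 2} = 100000000 labelled spanning trees.
For each such spanning tree H, let X_H = 1 if all 9 edges of H are present in G. Then P[X_H = 1] = p^{9} = (3/5)^{9} = 19683/1953125.
By linearity: E[X] = Σ_H E[X_H] = 100000000 · p^{9} = 100000000 · 19683/1953125 = 5038848/5.
Numerically: E[X] ≈ 1.0078e+06.

E[X] = 100000000 · (3/5)^{9} = 5038848/5 ≈ 1.0078e+06.


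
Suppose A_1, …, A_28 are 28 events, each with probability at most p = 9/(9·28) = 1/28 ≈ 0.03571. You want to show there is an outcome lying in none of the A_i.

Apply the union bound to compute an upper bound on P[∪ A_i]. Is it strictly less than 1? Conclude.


Union bound: P[∪_{i=1}^{28} A_i] ≤ Σ_i P[A_i] ≤ 28·p = 28·(1/28) = 1.
Numerically: 1 ≈ 1.00000.
Is 1 < 1? NO.
Since the bound 1 is ≥ 1, the union bound is uninformative here; it does NOT by itself certify existence.

28·p = 1 ≈ 1.00000; existence NOT certified by the union bound.


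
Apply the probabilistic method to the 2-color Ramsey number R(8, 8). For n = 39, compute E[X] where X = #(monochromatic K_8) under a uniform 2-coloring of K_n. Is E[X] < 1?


E[X] = C(39, 8) · 2^{1 − 28} = 61523748 · 2^{−27} = 61523748/134217728.
As a reduced fraction: E[X] = 15380937/33554432 ≈ 0.458388.
Is E[X] < 1? YES.
Since E[X] < 1, there exists a 2-coloring of K_{39} with no monochromatic K_8; hence R(8, 8) > 39.

E[X] = 15380937/33554432 ≈ 0.458388; E[X] < 1, so R(8, 8) > 39.


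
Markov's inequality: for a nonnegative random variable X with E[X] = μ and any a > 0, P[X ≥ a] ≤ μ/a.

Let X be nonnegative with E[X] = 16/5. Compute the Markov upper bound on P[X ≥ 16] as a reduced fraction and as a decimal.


μ = E[X] = 16/5, a = 16.
Markov: P[X ≥ 16] ≤ μ/a = (16/5)/16 = 1/5.
Numerically: ≈ 0.200000.
(Since a = 16 > μ = 3.200000, the bound 1/5 is < 1 and informative.)

P[X ≥ 16] ≤ 1/5 ≈ 0.200000.


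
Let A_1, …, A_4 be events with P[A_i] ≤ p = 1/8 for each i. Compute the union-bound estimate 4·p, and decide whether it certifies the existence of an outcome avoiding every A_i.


Union bound: P[∪_{i=1}^{4} A_i] ≤ Σ_i P[A_i] ≤ 4·p = 4·(1/8) = 1/2.
Numerically: 1/2 ≈ 0.500000.
Is 1/2 < 1? YES.
Since P[∪ A_i] ≤ 1/2 < 1, the complement has P[∩ A_i^c] ≥ 1 − 1/2 = 1/2 > 0, so some outcome avoids every A_i.

4·p = 1/2 ≈ 0.500000; existence CERTIFIED by the union bound.


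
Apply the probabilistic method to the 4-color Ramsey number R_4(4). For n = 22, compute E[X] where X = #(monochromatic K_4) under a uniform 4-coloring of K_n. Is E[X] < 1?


E[X] = C(22, 4) · 4^{1 − 6} = 7315 · 4^{−5} = 7315/1024.
As a reduced fraction: E[X] = 7315/1024 ≈ 7.144.
Is E[X] < 1? NO.
Since E[X] ≥ 1, the first-moment bound is inconclusive at n = 22; it does NOT by itself certify R_4(4) > 22.

E[X] = 7315/1024 ≈ 7.144; E[X] ≥ 1; first-moment method inconclusive here.


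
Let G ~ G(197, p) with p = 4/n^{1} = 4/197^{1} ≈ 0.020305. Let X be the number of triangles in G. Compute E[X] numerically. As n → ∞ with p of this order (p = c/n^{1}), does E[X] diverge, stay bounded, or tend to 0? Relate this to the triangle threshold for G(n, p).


Number of potential triangles: C(197, 3) = 1254890.
Each occurs with probability p³ ≈ (0.020305)³ ≈ 8.3710762e-06.
By linearity: E[X] = C(197, 3)·p³ ≈ 1254890 · 8.3710762e-06 ≈ 10.50478.
Here α = 1, so p = 4/n is exactly at the triangle threshold p ~ 1/n. Asymptotically E[X] → c³/6 = 4³/6 = 32/3 ≈ 10.66667, a bounded constant. In this regime the triangle count is asymptotically Poisson(c³/6).

E[X] ≈ 10.50478; in regime p = Θ(1/n^{1}) E[X] stays bounded (at the triangle threshold p ~ 1/n).


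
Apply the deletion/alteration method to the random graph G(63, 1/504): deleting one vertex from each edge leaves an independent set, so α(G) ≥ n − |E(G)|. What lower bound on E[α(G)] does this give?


E[|E(G)|] = C(63, 2)·p = 1953 · (1/504) = 31/8.
E[α(G)] ≥ n − E[|E(G)|] = 63 − 31/8 = 473/8.
Numerically: ≈ 59.1250.
(This is only a lower bound; the true E[α(G)] may be larger.)

E[α(G)] ≥ 473/8 ≈ 59.1250.


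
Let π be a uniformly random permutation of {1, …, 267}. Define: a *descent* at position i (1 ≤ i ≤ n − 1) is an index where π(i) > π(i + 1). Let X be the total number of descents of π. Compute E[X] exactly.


Write X = Σ X_I over i = 1, …, 266, with X_I the indicator of one descent.
There are 266 indicators.
For each fixed i, the pair (π(i), π(i+1)) is a uniformly random ordered pair of distinct values from {1, …, 267}; by symmetry P[π(i) > π(i+1)] = 1/2.
By linearity: E[X] = 266 · (1/2) = (267 − 1) · (1/2) = 133 ≈ 133.00000.

E[X] = 133 = 133.00000.


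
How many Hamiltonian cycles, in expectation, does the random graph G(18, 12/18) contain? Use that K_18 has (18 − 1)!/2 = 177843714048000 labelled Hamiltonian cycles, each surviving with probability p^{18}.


K_18 has (18 − 1)!/2 = 177843714048000 labelled Hamiltonian cycles.
For each such Hamiltonian cycle H, let X_H = 1 if all 18 edges of H are present in G. Then P[X_H = 1] = p^{18} = (2/3)^{18} = 262144/387420489.
Summing the indicators: E[X] = Σ_H E[X_H] = 177843714048000 · p^{18} = 177843714048000 · 262144/387420489 = 63951526166528000/531441.
Numerically: E[X] ≈ 1.203e+11.

E[X] = 177843714048000 · (2/3)^{18} = 63951526166528000/531441 ≈ 1.203e+11.


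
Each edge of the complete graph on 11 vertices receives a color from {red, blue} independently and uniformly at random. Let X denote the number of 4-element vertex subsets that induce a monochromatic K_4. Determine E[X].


Let X = Σ_S X_S over the C(11, 4) = 330 subsets S of size 4, where X_S = 1 if the K_4 on S is monochromatic.
For a fixed S, the K_4 on S has C(4, 2) = 6 edges. P[all 6 edges red] = (1/2)^6, and likewise for blue, so P[monochromatic] = 2·(1/2)^6 = 2^{1 − 6} = 1/32.
Summing: E[X] = C(11, 4) · 2^{1 − 6} = 330 · 1/32 = 165/16.
Numerically: E[X] ≈ 10.31250.

E[X] = C(11,4)·2^(1−C(4,2)) = 165/16 ≈ 10.31250.


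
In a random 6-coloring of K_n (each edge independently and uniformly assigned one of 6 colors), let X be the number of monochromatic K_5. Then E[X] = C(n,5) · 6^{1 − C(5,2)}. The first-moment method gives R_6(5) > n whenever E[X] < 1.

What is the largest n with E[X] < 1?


We need C(n, 5) · 6^{1 − 10} < 1, i.e. C(n, 5) < 6^{10 − 1} = 10077696.
Check values of n near the boundary:
  n = 64: C(64, 5) = 7624512; 7624512 < 10077696? YES
  n = 65: C(65, 5) = 8259888; 8259888 < 10077696? YES
  n = 66: C(66, 5) = 8936928; 8936928 < 10077696? YES
  n = 67: C(67, 5) = 9657648; 9657648 < 10077696? YES
  n = 68: C(68, 5) = 10424128; 10424128 < 10077696? NO
The largest n with C(n, 5) < 10077696 is n = 67 (where E[X] = 67067/69984 ≈ 0.958319). Hence R_6(5) > 67, i.e. R_6(5) ≥ 68.

Largest n = 67; hence R_6(5) > 67.


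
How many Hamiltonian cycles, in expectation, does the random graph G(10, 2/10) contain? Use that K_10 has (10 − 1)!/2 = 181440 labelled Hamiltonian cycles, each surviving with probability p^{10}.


K_10 has (10 − 1)!/2 = 181440 labelled Hamiltonian cycles.
For each such Hamiltonian cycle H, let X_H = 1 if all 10 edges of H are present in G. Then P[X_H = 1] = p^{10} = (1/5)^{10} = 1/9765625.
By linearity of expectation: E[X] = Σ_H E[X_H] = 181440 · p^{10} = 181440 · 1/9765625 = 36288/1953125.
Numerically: E[X] ≈ 0.01858.

E[X] = 181440 · (1/5)^{10} = 36288/1953125 ≈ 0.01858.


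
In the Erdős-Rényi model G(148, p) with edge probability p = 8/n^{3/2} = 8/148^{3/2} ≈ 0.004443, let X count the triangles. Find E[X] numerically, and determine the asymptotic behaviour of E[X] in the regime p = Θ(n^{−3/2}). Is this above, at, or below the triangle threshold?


Number of potential triangles: C(148, 3) = 529396.
Each occurs with probability p³ ≈ (0.004443)³ ≈ 8.771871e-08.
By linearity: E[X] = C(148, 3)·p³ ≈ 529396 · 8.771871e-08 ≈ 0.0464.
Since α = 3/2 > 1, p = c/n^{3/2} = o(1/n) is below the triangle threshold p ~ 1/n. Asymptotically E[X] ~ (c³/6)·n^{3(1−α)} = (8³/6)·n^{-1.5} → 0, so by Markov's inequality G has no triangles w.h.p.

E[X] ≈ 0.0464; in regime p = Θ(1/n^{3/2}) E[X] tends to 0 (below the triangle threshold p ~ 1/n).


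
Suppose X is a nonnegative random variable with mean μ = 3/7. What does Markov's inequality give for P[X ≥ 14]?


μ = E[X] = 3/7, a = 14.
Markov: P[X ≥ 14] ≤ μ/a = (3/7)/14 = 3/98.
Numerically: ≈ 0.031.
(Since a = 14 > μ = 0.429, the bound 3/98 is < 1 and informative.)

P[X ≥ 14] ≤ 3/98 ≈ 0.031.


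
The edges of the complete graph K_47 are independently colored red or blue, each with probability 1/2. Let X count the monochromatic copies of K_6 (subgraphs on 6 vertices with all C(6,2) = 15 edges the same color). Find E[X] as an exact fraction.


Let X = Σ_S X_S over the C(47, 6) = 10737573 subsets S of size 6, where X_S = 1 if the K_6 on S is monochromatic.
For a fixed S, the K_6 on S has C(6, 2) = 15 edges. P[all 15 edges red] = (1/2)^15, and likewise for blue, so P[monochromatic] = 2·(1/2)^15 = 2^{1 − 15} = 1/16384.
By linearity: E[X] = C(47, 6) · 2^{1 − 15} = 10737573 · 1/16384 = 10737573/16384.
Numerically: E[X] ≈ 655.36945.

E[X] = C(47,6)·2^(1−C(6,2)) = 10737573/16384 ≈ 655.36945.


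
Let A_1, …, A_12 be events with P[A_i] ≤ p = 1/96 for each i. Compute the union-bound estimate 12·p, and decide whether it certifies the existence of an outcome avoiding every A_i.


Union bound: P[∪_{i=1}^{12} A_i] ≤ Σ_i P[A_i] ≤ 12·p = 12·(1/96) = 1/8.
Numerically: 1/8 ≈ 0.12500.
Is 1/8 < 1? YES.
Since P[∪ A_i] ≤ 1/8 < 1, the complement has P[∩ A_i^c] ≥ 1 − 1/8 = 7/8 > 0, so some outcome avoids every A_i.

12·p = 1/8 ≈ 0.12500; existence CERTIFIED by the union bound.
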